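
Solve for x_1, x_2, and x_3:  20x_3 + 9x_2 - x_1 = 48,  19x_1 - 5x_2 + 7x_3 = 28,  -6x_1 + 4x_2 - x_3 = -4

Row-reduce the augmented matrix:
R1 ← R1 / (-1).
R2 ← R2 − 19·R1.
R3 ← R3 + 6·R1.
R2 ← R2 / (166).
R1 ← R1 + 9·R2.
R3 ← R3 + 50·R2.
R3 ← R3 / (-368/83).
R1 ← R1 − 163/166·R3.
R2 ← R2 − 387/166·R3.
Reading off the reduced rows gives x_1 = 1, x_2 = 1, x_3 = 2.

x_1 = 1, x_2 = 1, x_3 = 2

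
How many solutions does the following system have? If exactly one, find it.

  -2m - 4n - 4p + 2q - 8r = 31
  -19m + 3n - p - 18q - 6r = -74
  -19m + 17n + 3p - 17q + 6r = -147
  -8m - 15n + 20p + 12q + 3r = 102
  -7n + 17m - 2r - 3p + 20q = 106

no solution

Row-reduce:
R1 ← R1 / (-2).
R2 ← R2 + 19·R1.
R3 ← R3 + 19·R1.
R4 ← R4 + 8·R1.
R5 ← R5 − 17·R1.
R2 ← R2 / (41).
R1 ← R1 − 2·R2.
R3 ← R3 − 55·R2.
R4 ← R4 − 1·R2.
R5 ← R5 + 41·R2.
R3 ← R3 / (-354/41).
R1 ← R1 − 8/41·R3.
R2 ← R2 − 37/41·R3.
R4 ← R4 − 1439/41·R3.
R4 ← R4 / (21355/354).
R1 ← R1 − 197/177·R4.
R2 ← R2 − 185/354·R4.
R3 ← R3 + 559/354·R4.
Row 5 reduces to 0 = 1, a contradiction. The system is inconsistent.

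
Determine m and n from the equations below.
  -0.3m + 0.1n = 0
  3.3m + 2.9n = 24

Row-reduce the augmented matrix:
R1 ← R1 / (-3/10).
R2 ← R2 − 33/10·R1.
R2 ← R2 / (4).
R1 ← R1 + 1/3·R2.
Reading off the reduced rows gives m = 2, n = 6.

m = 2, n = 6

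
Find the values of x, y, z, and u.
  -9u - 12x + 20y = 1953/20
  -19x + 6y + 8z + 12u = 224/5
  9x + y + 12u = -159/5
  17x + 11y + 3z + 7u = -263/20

x = -11/5, y = 3, z = 0, u = -5/4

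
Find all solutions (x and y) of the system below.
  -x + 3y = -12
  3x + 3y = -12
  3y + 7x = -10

Row-reduce:
R1 ← R1 / (-1).
R2 ← R2 − 3·R1.
R3 ← R3 − 7·R1.
R2 ← R2 / (12).
R1 ← R1 + 3·R2.
R3 ← R3 − 24·R2.
Row 3 reduces to 0 = 2, a contradiction. The system is inconsistent.

no solution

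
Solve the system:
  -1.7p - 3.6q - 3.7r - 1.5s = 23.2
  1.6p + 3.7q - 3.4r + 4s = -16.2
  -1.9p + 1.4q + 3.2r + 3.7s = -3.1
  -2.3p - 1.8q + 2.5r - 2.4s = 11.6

Row-reduce the augmented matrix:
R1 ← R1 / (-17/10).
R2 ← R2 − 8/5·R1.
R3 ← R3 + 19/10·R1.
R4 ← R4 + 23/10·R1.
R2 ← R2 / (53/170).
R1 ← R1 − 36/17·R2.
R3 ← R3 − 461/85·R2.
R4 ← R4 − 261/85·R2.
R3 ← R3 / (67343/530).
R1 ← R1 − 2593/53·R3.
R2 ← R2 + 1170/53·R3.
R4 ← R4 − 19952/265·R3.
R4 ← R4 / (-318973/134686).
R1 ← R1 + 96401/67343·R4.
R2 ← R2 − 95180/67343·R4.
R3 ← R3 + 21014/67343·R4.
Reading off the reduced rows gives p = -3, q = -4, r = -1, s = 0.

p = -3, q = -4, r = -1, s = 0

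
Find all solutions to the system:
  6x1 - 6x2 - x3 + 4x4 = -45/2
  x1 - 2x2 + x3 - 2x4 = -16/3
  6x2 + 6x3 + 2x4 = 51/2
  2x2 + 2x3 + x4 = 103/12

x1 = -1, x2 = 8/3, x3 = 3/2, x4 = 1/4

Row-reduce the augmented matrix:
R1 ← R1 / (6).
R2 ← R2 − 1·R1.
R2 ← R2 / (-1).
R1 ← R1 + 1·R2.
R3 ← R3 − 6·R2.
R4 ← R4 − 2·R2.
R3 ← R3 / (13).
R1 ← R1 + 4/3·R3.
R2 ← R2 + 7/6·R3.
R4 ← R4 − 13/3·R3.
R4 ← R4 / (1/3).
R1 ← R1 − 74/39·R4.
R2 ← R2 − 55/39·R4.
R3 ← R3 + 14/13·R4.
Reading off the reduced rows gives x1 = -1, x2 = 8/3, x3 = 3/2, x4 = 1/4.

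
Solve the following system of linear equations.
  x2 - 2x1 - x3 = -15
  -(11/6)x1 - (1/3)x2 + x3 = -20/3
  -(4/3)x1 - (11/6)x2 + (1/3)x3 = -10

x1 = 6, x2 = 2, x3 = 5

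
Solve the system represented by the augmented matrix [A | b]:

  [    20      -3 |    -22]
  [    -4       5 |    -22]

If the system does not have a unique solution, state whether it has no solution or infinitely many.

Row-reduce the augmented matrix:
R1 ← R1 / (20).
R2 ← R2 + 4·R1.
R2 ← R2 / (22/5).
R1 ← R1 + 3/20·R2.
Reading off the reduced rows gives x_1 = -2, x_2 = -6.

x_1 = -2, x_2 = -6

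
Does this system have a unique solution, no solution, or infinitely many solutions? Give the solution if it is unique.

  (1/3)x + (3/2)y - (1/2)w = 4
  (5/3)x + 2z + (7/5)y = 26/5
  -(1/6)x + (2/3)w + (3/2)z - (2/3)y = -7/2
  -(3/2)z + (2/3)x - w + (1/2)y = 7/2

x = 3, y = 3, z = -2, w = 3

Row-reduce the augmented matrix:
R1 ← R1 / (1/3).
R2 ← R2 − 5/3·R1.
R3 ← R3 + 1/6·R1.
R4 ← R4 − 2/3·R1.
R2 ← R2 / (-61/10).
R1 ← R1 − 9/2·R2.
R3 ← R3 − 1/12·R2.
R4 ← R4 + 5/2·R2.
R3 ← R3 / (559/366).
R1 ← R1 − 90/61·R3.
R2 ← R2 + 20/61·R3.
R4 ← R4 + 283/122·R3.
R4 ← R4 / (-190/559).
R1 ← R1 + 51/559·R4.
R2 ← R2 + 175/559·R4.
R3 ← R3 − 165/559·R4.
Reading off the reduced rows gives x = 3, y = 3, z = -2, w = 3.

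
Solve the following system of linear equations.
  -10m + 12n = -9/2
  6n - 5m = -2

no solution

Row-reduce:
R1 ← R1 / (-10).
R2 ← R2 + 5·R1.
Row 2 reduces to 0 = 1/4, a contradiction. The system is inconsistent.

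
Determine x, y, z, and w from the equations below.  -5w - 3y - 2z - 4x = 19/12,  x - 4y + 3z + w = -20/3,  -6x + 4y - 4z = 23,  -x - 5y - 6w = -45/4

x = -3, y = 5/4, z = 0, w = 4/3

Row-reduce the augmented matrix:
R1 ← R1 / (-4).
R2 ← R2 − 1·R1.
R3 ← R3 + 6·R1.
R4 ← R4 + 1·R1.
R2 ← R2 / (-19/4).
R1 ← R1 − 3/4·R2.
R3 ← R3 − 17/2·R2.
R4 ← R4 + 17/4·R2.
R3 ← R3 / (66/19).
R1 ← R1 − 17/19·R3.
R2 ← R2 + 10/19·R3.
R4 ← R4 + 33/19·R3.
R4 ← R4 / (-1).
R1 ← R1 + 20/33·R4.
R2 ← R2 − 37/33·R4.
R3 ← R3 − 67/33·R4.
Reading off the reduced rows gives x = -3, y = 5/4, z = 0, w = 4/3.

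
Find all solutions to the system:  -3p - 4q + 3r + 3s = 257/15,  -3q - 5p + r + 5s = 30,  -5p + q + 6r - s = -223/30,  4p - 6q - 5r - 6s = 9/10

p = -5/2, q = -7/3, r = -5/2, s = 13/5

Row-reduce the augmented matrix:
R1 ← R1 / (-3).
R2 ← R2 + 5·R1.
R3 ← R3 + 5·R1.
R4 ← R4 − 4·R1.
R2 ← R2 / (11/3).
R1 ← R1 − 4/3·R2.
R3 ← R3 − 23/3·R2.
R4 ← R4 + 34/3·R2.
R3 ← R3 / (103/11).
R1 ← R1 − 5/11·R3.
R2 ← R2 + 12/11·R3.
R4 ← R4 + 147/11·R3.
R4 ← R4 / (-1088/103).
R1 ← R1 + 73/103·R4.
R2 ← R2 + 72/103·R4.
R3 ← R3 + 66/103·R4.
Reading off the reduced rows gives p = -5/2, q = -7/3, r = -5/2, s = 13/5.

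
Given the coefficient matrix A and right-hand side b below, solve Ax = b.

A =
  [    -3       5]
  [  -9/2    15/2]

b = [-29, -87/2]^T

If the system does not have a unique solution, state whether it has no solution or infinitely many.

Row-reduce:
R1 ← R1 / (-3).
R2 ← R2 + 9/2·R1.
Rank is 1 with 2 unknowns, leaving x_2 free.

infinitely many solutions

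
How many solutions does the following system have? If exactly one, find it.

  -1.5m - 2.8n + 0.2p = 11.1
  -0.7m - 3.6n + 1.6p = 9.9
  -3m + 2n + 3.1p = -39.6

m = 3, n = -6, p = -6

Row-reduce the augmented matrix:
R1 ← R1 / (-3/2).
R2 ← R2 + 7/10·R1.
R3 ← R3 + 3·R1.
R2 ← R2 / (-172/75).
R1 ← R1 − 28/15·R2.
R3 ← R3 − 38/5·R2.
R3 ← R3 / (1654/215).
R1 ← R1 − 47/43·R3.
R2 ← R2 + 113/172·R3.
Reading off the reduced rows gives m = 3, n = -6, p = -6.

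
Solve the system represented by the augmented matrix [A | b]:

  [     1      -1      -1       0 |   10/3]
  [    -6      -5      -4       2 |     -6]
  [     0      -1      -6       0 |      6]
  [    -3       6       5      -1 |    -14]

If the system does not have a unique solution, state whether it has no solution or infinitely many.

x_1 = 7/3, x_2 = 0, x_3 = -1, x_4 = 2

Row-reduce the augmented matrix:
R2 ← R2 + 6·R1.
R4 ← R4 + 3·R1.
R2 ← R2 / (-11).
R1 ← R1 + 1·R2.
R3 ← R3 + 1·R2.
R4 ← R4 − 3·R2.
R3 ← R3 / (-56/11).
R1 ← R1 + 1/11·R3.
R2 ← R2 − 10/11·R3.
R4 ← R4 + 8/11·R3.
R4 ← R4 / (-3/7).
R1 ← R1 + 5/28·R4.
R2 ← R2 + 3/14·R4.
R3 ← R3 − 1/28·R4.
Reading off the reduced rows gives x_1 = 7/3, x_2 = 0, x_3 = -1, x_4 = 2.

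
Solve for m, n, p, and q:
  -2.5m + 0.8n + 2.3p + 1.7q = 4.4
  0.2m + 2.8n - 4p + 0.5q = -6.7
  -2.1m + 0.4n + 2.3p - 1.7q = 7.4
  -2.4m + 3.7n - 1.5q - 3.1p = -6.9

Row-reduce the augmented matrix:
R1 ← R1 / (-5/2).
R2 ← R2 − 1/5·R1.
R3 ← R3 + 21/10·R1.
R4 ← R4 + 12/5·R1.
R2 ← R2 / (358/125).
R1 ← R1 + 8/25·R2.
R3 ← R3 + 34/125·R2.
R4 ← R4 − 733/250·R2.
R3 ← R3 / (1/179).
R1 ← R1 + 241/179·R3.
R2 ← R2 + 477/358·R3.
R4 ← R4 + 5017/3580·R3.
R4 ← R4 / (-77329/100).
R1 ← R1 + 7399/10·R4.
R2 ← R2 + 3657/5·R4.
R3 ← R3 + 5491/10·R4.
Reading off the reduced rows gives m = 5, n = 6, p = 6, q = -1.

m = 5, n = 6, p = 6, q = -1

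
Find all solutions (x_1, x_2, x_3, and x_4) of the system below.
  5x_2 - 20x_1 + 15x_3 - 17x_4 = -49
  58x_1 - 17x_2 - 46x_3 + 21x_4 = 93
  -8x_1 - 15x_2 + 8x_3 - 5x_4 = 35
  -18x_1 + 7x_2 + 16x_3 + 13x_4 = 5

Row-reduce:
R1 ← R1 / (-20).
R2 ← R2 − 58·R1.
R3 ← R3 + 8·R1.
R4 ← R4 + 18·R1.
R2 ← R2 / (-5/2).
R1 ← R1 + 1/4·R2.
R3 ← R3 + 17·R2.
R4 ← R4 − 5/2·R2.
R3 ← R3 / (19).
R1 ← R1 + 1/2·R3.
R2 ← R2 − 1·R3.
Rank is 3 with 4 unknowns, leaving x_4 free.

infinitely many solutions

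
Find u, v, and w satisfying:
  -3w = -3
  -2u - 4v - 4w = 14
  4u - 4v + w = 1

Row-reduce the augmented matrix:
Swap R1 and R2.
R1 ← R1 / (-2).
R3 ← R3 − 4·R1.
Swap R2 and R3.
R2 ← R2 / (-12).
R1 ← R1 − 2·R2.
R3 ← R3 / (-3).
R1 ← R1 − 5/6·R3.
R2 ← R2 − 7/12·R3.
Reading off the reduced rows gives u = -3, v = -3, w = 1.

u = -3, v = -3, w = 1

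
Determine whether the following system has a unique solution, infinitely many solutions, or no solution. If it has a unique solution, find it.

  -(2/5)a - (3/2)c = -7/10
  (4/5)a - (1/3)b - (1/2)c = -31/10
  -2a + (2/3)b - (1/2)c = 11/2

infinitely many solutions

Row-reduce:
R1 ← R1 / (-2/5).
R2 ← R2 − 4/5·R1.
R3 ← R3 + 2·R1.
R2 ← R2 / (-1/3).
R3 ← R3 − 2/3·R2.
Rank is 2 with 3 unknowns, leaving c free.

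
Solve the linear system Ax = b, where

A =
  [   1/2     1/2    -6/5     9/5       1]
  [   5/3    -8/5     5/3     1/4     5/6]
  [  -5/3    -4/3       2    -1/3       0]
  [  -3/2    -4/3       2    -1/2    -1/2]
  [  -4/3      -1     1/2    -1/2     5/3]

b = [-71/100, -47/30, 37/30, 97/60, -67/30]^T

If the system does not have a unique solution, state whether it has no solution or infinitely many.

x_1 = -1/2, x_2 = 1, x_3 = 1, x_4 = 4/5, x_5 = -6/5

Row-reduce the augmented matrix:
R1 ← R1 / (1/2).
R2 ← R2 − 5/3·R1.
R3 ← R3 + 5/3·R1.
R4 ← R4 + 3/2·R1.
R5 ← R5 + 4/3·R1.
R2 ← R2 / (-49/15).
R1 ← R1 − 1·R2.
R3 ← R3 − 1/3·R2.
R4 ← R4 − 1/6·R2.
R5 ← R5 − 1/3·R2.
R3 ← R3 / (-209/147).
R1 ← R1 + 163/245·R3.
R2 ← R2 + 85/49·R3.
R4 ← R4 + 1927/1470·R3.
R5 ← R5 + 3119/1470·R3.
R4 ← R4 / (-967/12540).
R1 ← R1 + 1123/2090·R4.
R2 ← R2 + 1855/418·R4.
R3 ← R3 + 2987/836·R4.
R5 ← R5 + 97003/25080·R4.
R5 ← R5 / (265069/11604).
R1 ← R1 − 2939/967·R5.
R2 ← R2 − 23025/967·R5.
R3 ← R3 − 37545/1934·R5.
R4 ← R4 − 5840/967·R5.
Reading off the reduced rows gives x_1 = -1/2, x_2 = 1, x_3 = 1, x_4 = 4/5, x_5 = -6/5.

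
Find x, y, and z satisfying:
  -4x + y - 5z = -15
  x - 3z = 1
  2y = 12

x = 4, y = 6, z = 1

Row-reduce the augmented matrix:
R1 ← R1 / (-4).
R2 ← R2 − 1·R1.
R2 ← R2 / (1/4).
R1 ← R1 + 1/4·R2.
R3 ← R3 − 2·R2.
R3 ← R3 / (34).
R1 ← R1 + 3·R3.
R2 ← R2 + 17·R3.
Reading off the reduced rows gives x = 4, y = 6, z = 1.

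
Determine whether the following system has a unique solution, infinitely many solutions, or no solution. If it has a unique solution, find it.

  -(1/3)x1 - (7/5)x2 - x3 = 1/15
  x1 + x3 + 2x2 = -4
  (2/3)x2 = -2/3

Row-reduce the augmented matrix:
R1 ← R1 / (-1/3).
R2 ← R2 − 1·R1.
R2 ← R2 / (-11/5).
R1 ← R1 − 21/5·R2.
R3 ← R3 − 2/3·R2.
R3 ← R3 / (-20/33).
R1 ← R1 + 9/11·R3.
R2 ← R2 − 10/11·R3.
Reading off the reduced rows gives x1 = -5, x2 = -1, x3 = 3.

x1 = -5, x2 = -1, x3 = 3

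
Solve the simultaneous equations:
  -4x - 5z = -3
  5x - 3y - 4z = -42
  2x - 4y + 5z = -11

x = -3, y = 5, z = 3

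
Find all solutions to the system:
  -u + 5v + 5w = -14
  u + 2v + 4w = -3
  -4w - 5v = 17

u = -1, v = -5, w = 2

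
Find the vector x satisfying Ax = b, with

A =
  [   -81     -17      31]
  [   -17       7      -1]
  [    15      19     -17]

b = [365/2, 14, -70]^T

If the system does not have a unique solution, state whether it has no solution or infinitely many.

Row-reduce:
R1 ← R1 / (-81).
R2 ← R2 + 17·R1.
R3 ← R3 − 15·R1.
R2 ← R2 / (856/81).
R1 ← R1 − 17/81·R2.
R3 ← R3 − 428/27·R2.
Row 3 reduces to 0 = 1/4, a contradiction. The system is inconsistent.

no solution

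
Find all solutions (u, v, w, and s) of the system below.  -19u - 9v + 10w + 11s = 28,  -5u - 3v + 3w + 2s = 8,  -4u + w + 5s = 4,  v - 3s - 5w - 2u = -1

Row-reduce:
R1 ← R1 / (-19).
R2 ← R2 + 5·R1.
R3 ← R3 + 4·R1.
R4 ← R4 + 2·R1.
R2 ← R2 / (-12/19).
R1 ← R1 − 9/19·R2.
R3 ← R3 − 36/19·R2.
R4 ← R4 − 37/19·R2.
Swap R3 and R4.
R3 ← R3 / (-59/12).
R1 ← R1 + 1/4·R3.
R2 ← R2 + 7/12·R3.
Rank is 3 with 4 unknowns, leaving s free.

infinitely many solutions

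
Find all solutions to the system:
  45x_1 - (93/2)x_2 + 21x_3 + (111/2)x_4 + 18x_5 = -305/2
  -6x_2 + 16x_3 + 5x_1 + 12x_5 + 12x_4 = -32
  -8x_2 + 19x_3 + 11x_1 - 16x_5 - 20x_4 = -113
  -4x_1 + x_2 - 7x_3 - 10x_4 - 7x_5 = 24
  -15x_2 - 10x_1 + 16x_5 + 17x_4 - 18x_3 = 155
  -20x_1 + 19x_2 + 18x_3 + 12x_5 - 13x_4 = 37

no solution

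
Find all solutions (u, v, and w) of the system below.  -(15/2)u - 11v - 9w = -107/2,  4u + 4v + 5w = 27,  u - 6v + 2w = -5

Row-reduce:
R1 ← R1 / (-15/2).
R2 ← R2 − 4·R1.
R3 ← R3 − 1·R1.
R2 ← R2 / (-28/15).
R1 ← R1 − 22/15·R2.
R3 ← R3 + 112/15·R2.
Row 3 reduces to 0 = -6, a contradiction. The system is inconsistent.

no solution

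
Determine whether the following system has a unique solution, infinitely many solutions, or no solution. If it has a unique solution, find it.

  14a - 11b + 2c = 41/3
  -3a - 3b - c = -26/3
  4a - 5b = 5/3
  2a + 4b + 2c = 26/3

a = 5/3, b = 1, c = 2/3

Row-reduce the augmented matrix:
R1 ← R1 / (14).
R2 ← R2 + 3·R1.
R3 ← R3 − 4·R1.
R4 ← R4 − 2·R1.
R2 ← R2 / (-75/14).
R1 ← R1 + 11/14·R2.
R3 ← R3 + 13/7·R2.
R4 ← R4 − 39/7·R2.
R3 ← R3 / (-28/75).
R1 ← R1 − 17/75·R3.
R2 ← R2 − 8/75·R3.
R4 ← R4 − 28/25·R3.
R4 reduces to 0 = 0, so the extra equation is consistent.
Reading off the reduced rows gives a = 5/3, b = 1, c = 2/3.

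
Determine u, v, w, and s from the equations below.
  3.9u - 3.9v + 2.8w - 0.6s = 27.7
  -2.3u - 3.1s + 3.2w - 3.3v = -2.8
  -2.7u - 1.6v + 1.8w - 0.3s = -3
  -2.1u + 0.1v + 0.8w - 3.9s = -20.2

u = 3, v = -6, w = -2, s = 3

Row-reduce the augmented matrix:
R1 ← R1 / (39/10).
R2 ← R2 + 23/10·R1.
R3 ← R3 + 27/10·R1.
R4 ← R4 + 21/10·R1.
R2 ← R2 / (-28/5).
R1 ← R1 + 1·R2.
R3 ← R3 + 43/10·R2.
R4 ← R4 + 2·R2.
R3 ← R3 / (73/5460).
R1 ← R1 + 27/182·R3.
R2 ← R2 + 473/546·R3.
R4 ← R4 − 157/273·R3.
R4 ← R4 / (-31497/365).
R1 ← R1 − 3205/146·R4.
R2 ← R2 − 18411/146·R4.
R3 ← R3 − 42297/292·R4.
Reading off the reduced rows gives u = 3, v = -6, w = -2, s = 3.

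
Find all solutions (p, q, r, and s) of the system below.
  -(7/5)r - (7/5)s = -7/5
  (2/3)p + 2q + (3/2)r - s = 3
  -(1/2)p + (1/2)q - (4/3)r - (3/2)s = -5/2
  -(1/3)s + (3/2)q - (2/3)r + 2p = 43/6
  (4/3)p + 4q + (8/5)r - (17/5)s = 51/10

no solution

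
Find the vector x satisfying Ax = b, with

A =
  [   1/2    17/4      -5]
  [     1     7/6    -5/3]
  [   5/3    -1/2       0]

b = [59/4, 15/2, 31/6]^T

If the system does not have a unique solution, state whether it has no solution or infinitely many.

Row-reduce:
R1 ← R1 / (1/2).
R2 ← R2 − 1·R1.
R3 ← R3 − 5/3·R1.
R2 ← R2 / (-22/3).
R1 ← R1 − 17/2·R2.
R3 ← R3 + 44/3·R2.
Rank is 2 with 3 unknowns, leaving x_3 free.

infinitely many solutions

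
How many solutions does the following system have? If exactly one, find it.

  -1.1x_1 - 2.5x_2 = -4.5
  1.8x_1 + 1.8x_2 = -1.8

Row-reduce the augmented matrix:
R1 ← R1 / (-11/10).
R2 ← R2 − 9/5·R1.
R2 ← R2 / (-126/55).
R1 ← R1 − 25/11·R2.
Reading off the reduced rows gives x_1 = -5, x_2 = 4.

x_1 = -5, x_2 = 4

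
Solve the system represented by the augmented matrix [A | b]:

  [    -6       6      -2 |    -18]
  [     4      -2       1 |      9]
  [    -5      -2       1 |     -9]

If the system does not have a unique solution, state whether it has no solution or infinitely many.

x_1 = 2, x_2 = -2, x_3 = -3

Row-reduce the augmented matrix:
R1 ← R1 / (-6).
R2 ← R2 − 4·R1.
R3 ← R3 + 5·R1.
R2 ← R2 / (2).
R1 ← R1 + 1·R2.
R3 ← R3 + 7·R2.
R3 ← R3 / (3/2).
R1 ← R1 − 1/6·R3.
R2 ← R2 + 1/6·R3.
Reading off the reduced rows gives x_1 = 2, x_2 = -2, x_3 = -3.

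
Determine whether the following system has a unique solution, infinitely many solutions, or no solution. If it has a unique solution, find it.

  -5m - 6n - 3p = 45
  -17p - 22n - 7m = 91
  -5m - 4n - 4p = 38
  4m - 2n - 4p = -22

Row-reduce the augmented matrix:
R1 ← R1 / (-5).
R2 ← R2 + 7·R1.
R3 ← R3 + 5·R1.
R4 ← R4 − 4·R1.
R2 ← R2 / (-68/5).
R1 ← R1 − 6/5·R2.
R3 ← R3 − 2·R2.
R4 ← R4 + 34/5·R2.
R3 ← R3 / (-49/17).
R1 ← R1 + 9/17·R3.
R2 ← R2 − 16/17·R3.
R4 reduces to 0 = 0, so the extra equation is consistent.
Reading off the reduced rows gives m = -6, n = -3, p = 1.

m = -6, n = -3, p = 1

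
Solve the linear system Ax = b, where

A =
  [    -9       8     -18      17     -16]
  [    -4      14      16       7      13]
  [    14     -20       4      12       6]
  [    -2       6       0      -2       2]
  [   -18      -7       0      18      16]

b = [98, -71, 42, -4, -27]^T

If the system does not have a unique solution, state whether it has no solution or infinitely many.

x_1 = 4, x_2 = 1, x_3 = -6, x_4 = 2, x_5 = 1

Row-reduce the augmented matrix:
R1 ← R1 / (-9).
R2 ← R2 + 4·R1.
R3 ← R3 − 14·R1.
R4 ← R4 + 2·R1.
R5 ← R5 + 18·R1.
R2 ← R2 / (94/9).
R1 ← R1 + 8/9·R2.
R3 ← R3 + 68/9·R2.
R4 ← R4 − 38/9·R2.
R5 ← R5 + 23·R2.
R3 ← R3 / (-312/47).
R1 ← R1 − 190/47·R3.
R2 ← R2 − 108/47·R3.
R4 ← R4 + 268/47·R3.
R5 ← R5 − 4176/47·R3.
R4 ← R4 / (-497/13).
R1 ← R1 − 276/13·R4.
R2 ← R2 − 341/26·R4.
R3 ← R3 + 149/26·R4.
R5 ← R5 − 12791/26·R4.
R5 ← R5 / (24373/497).
R1 ← R1 − 739/497·R5.
R2 ← R2 − 407/497·R5.
R3 ← R3 − 239/497·R5.
R4 ← R4 + 15/497·R5.
Reading off the reduced rows gives x_1 = 4, x_2 = 1, x_3 = -6, x_4 = 2, x_5 = 1.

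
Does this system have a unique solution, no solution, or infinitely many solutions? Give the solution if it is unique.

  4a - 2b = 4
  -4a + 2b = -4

infinitely many solutions

Row-reduce:
R1 ← R1 / (4).
R2 ← R2 + 4·R1.
Rank is 1 with 2 unknowns, leaving b free.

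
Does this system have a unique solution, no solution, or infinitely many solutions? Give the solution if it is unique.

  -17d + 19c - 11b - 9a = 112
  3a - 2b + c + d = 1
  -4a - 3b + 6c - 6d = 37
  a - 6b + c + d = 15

Row-reduce:
R1 ← R1 / (-9).
R2 ← R2 − 3·R1.
R3 ← R3 + 4·R1.
R4 ← R4 − 1·R1.
R2 ← R2 / (-17/3).
R1 ← R1 − 11/9·R2.
R3 ← R3 − 17/9·R2.
R4 ← R4 + 65/9·R2.
Swap R3 and R4.
R3 ← R3 / (-106/17).
R1 ← R1 + 9/17·R3.
R2 ← R2 + 22/17·R3.
Rank is 3 with 4 unknowns, leaving d free.

infinitely many solutions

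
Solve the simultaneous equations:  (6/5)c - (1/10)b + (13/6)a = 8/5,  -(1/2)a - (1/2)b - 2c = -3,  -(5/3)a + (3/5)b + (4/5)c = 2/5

no solution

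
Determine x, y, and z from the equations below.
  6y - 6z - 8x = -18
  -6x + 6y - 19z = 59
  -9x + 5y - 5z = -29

x = 6, y = 0, z = -5

Row-reduce the augmented matrix:
R1 ← R1 / (-8).
R2 ← R2 + 6·R1.
R3 ← R3 + 9·R1.
R2 ← R2 / (3/2).
R1 ← R1 + 3/4·R2.
R3 ← R3 + 7/4·R2.
R3 ← R3 / (-91/6).
R1 ← R1 + 13/2·R3.
R2 ← R2 + 29/3·R3.
Reading off the reduced rows gives x = 6, y = 0, z = -5.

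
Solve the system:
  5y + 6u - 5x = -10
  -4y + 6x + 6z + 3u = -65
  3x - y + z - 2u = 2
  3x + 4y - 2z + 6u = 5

Row-reduce the augmented matrix:
R1 ← R1 / (-5).
R2 ← R2 − 6·R1.
R3 ← R3 − 3·R1.
R4 ← R4 − 3·R1.
R2 ← R2 / (2).
R1 ← R1 + 1·R2.
R3 ← R3 − 2·R2.
R4 ← R4 − 7·R2.
R3 ← R3 / (-5).
R1 ← R1 − 3·R3.
R2 ← R2 − 3·R3.
R4 ← R4 + 23·R3.
R4 ← R4 / (673/50).
R1 ← R1 + 63/50·R4.
R2 ← R2 + 3/50·R4.
R3 ← R3 − 43/25·R4.
Reading off the reduced rows gives x = 1, y = 5, z = -6, u = -5.

x = 1, y = 5, z = -6, u = -5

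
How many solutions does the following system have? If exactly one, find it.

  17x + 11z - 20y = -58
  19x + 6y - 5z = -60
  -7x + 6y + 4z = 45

Row-reduce the augmented matrix:
R1 ← R1 / (17).
R2 ← R2 − 19·R1.
R3 ← R3 + 7·R1.
R2 ← R2 / (482/17).
R1 ← R1 + 20/17·R2.
R3 ← R3 + 38/17·R2.
R3 ← R3 / (1727/241).
R1 ← R1 + 17/241·R3.
R2 ← R2 + 147/241·R3.
Reading off the reduced rows gives x = -3, y = 2, z = 3.

x = -3, y = 2, z = 3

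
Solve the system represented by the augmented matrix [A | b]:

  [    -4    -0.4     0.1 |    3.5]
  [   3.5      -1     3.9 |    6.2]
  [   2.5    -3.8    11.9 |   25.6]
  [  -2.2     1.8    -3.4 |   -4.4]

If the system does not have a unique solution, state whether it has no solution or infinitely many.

Row-reduce the augmented matrix:
R1 ← R1 / (-4).
R2 ← R2 − 7/2·R1.
R3 ← R3 − 5/2·R1.
R4 ← R4 + 11/5·R1.
R2 ← R2 / (-27/20).
R1 ← R1 − 1/10·R2.
R3 ← R3 + 81/20·R2.
R4 ← R4 − 101/50·R2.
Swap R3 and R4.
R3 ← R3 / (6781/2700).
R1 ← R1 − 73/270·R3.
R2 ← R2 + 319/108·R3.
R4 reduces to 0 = 0, so the extra equation is consistent.
Reading off the reduced rows gives x_1 = -1, x_2 = 2, x_3 = 3.

x_1 = -1, x_2 = 2, x_3 = 3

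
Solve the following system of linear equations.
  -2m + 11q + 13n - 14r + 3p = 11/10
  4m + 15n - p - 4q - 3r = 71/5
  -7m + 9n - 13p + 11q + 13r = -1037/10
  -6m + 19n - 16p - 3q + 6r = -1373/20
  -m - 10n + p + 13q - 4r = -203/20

m = 3, n = -3/4, p = 7/4, q = -2, r = -12/5

Row-reduce the augmented matrix:
R1 ← R1 / (-2).
R2 ← R2 − 4·R1.
R3 ← R3 + 7·R1.
R4 ← R4 + 6·R1.
R5 ← R5 + 1·R1.
R2 ← R2 / (41).
R1 ← R1 + 13/2·R2.
R3 ← R3 + 73/2·R2.
R4 ← R4 + 20·R2.
R5 ← R5 + 33/2·R2.
R3 ← R3 / (-781/41).
R1 ← R1 + 29/41·R3.
R2 ← R2 − 5/41·R3.
R4 ← R4 + 925/41·R3.
R5 ← R5 − 62/41·R3.
R4 ← R4 / (-21287/1562).
R1 ← R1 + 1734/781·R4.
R2 ← R2 − 571/1562·R4.
R3 ← R3 − 941/1562·R4.
R5 ← R5 − 21607/1562·R4.
R5 ← R5 / (-313564/21287).
R1 ← R1 − 44483/21287·R5.
R2 ← R2 + 15899/21287·R5.
R3 ← R3 + 45848/21287·R5.
R4 ← R4 − 12289/21287·R5.
Reading off the reduced rows gives m = 3, n = -3/4, p = 7/4, q = -2, r = -12/5.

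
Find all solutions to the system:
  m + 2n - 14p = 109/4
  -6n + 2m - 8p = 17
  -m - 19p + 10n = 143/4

m = -1/4, n = -1/4, p = -2

Row-reduce the augmented matrix:
R2 ← R2 − 2·R1.
R3 ← R3 + 1·R1.
R2 ← R2 / (-10).
R1 ← R1 − 2·R2.
R3 ← R3 − 12·R2.
R3 ← R3 / (-9).
R1 ← R1 + 10·R3.
R2 ← R2 + 2·R3.
Reading off the reduced rows gives m = -1/4, n = -1/4, p = -2.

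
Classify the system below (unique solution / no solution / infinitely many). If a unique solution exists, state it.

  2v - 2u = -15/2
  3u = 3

u = 1, v = -11/4

Row-reduce the augmented matrix:
R1 ← R1 / (-2).
R2 ← R2 − 3·R1.
R2 ← R2 / (3).
R1 ← R1 + 1·R2.
Reading off the reduced rows gives u = 1, v = -11/4.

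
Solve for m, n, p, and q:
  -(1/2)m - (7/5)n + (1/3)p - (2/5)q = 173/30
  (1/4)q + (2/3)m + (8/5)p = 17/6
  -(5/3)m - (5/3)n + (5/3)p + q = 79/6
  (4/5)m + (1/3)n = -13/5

m = -2, n = -3, p = 5/2, q = 2/3

Row-reduce the augmented matrix:
R1 ← R1 / (-1/2).
R2 ← R2 − 2/3·R1.
R3 ← R3 + 5/3·R1.
R4 ← R4 − 4/5·R1.
R2 ← R2 / (-28/15).
R1 ← R1 − 14/5·R2.
R3 ← R3 − 3·R2.
R4 ← R4 + 143/75·R2.
R3 ← R3 / (242/63).
R1 ← R1 − 12/5·R3.
R2 ← R2 + 23/21·R3.
R4 ← R4 + 2449/1575·R3.
R4 ← R4 / (39649/96800).
R1 ← R1 + 483/605·R4.
R2 ← R2 − 2661/3872·R4.
R3 ← R3 − 1893/3872·R4.
Reading off the reduced rows gives m = -2, n = -3, p = 5/2, q = 2/3.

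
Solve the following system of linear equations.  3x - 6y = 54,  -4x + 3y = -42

x = 6, y = -6

Row-reduce the augmented matrix:
R1 ← R1 / (3).
R2 ← R2 + 4·R1.
R2 ← R2 / (-5).
R1 ← R1 + 2·R2.
Reading off the reduced rows gives x = 6, y = -6.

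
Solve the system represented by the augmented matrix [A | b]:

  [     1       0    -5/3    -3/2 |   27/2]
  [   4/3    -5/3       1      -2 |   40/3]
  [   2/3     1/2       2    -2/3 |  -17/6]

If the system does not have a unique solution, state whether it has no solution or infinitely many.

infinitely many solutions

Row-reduce:
R2 ← R2 − 4/3·R1.
R3 ← R3 − 2/3·R1.
R2 ← R2 / (-5/3).
R3 ← R3 − 1/2·R2.
R3 ← R3 / (367/90).
R1 ← R1 + 5/3·R3.
R2 ← R2 + 29/15·R3.
Rank is 3 with 4 unknowns, leaving x_4 free.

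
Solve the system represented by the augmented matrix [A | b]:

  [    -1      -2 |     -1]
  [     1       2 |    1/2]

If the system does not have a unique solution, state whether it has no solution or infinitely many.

no solution

Row-reduce:
R1 ← R1 / (-1).
R2 ← R2 − 1·R1.
Row 2 reduces to 0 = -1/2, a contradiction. The system is inconsistent.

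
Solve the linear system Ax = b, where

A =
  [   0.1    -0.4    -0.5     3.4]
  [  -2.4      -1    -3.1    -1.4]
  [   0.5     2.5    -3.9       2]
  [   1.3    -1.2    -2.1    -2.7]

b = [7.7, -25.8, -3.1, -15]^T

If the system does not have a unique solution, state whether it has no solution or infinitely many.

Row-reduce the augmented matrix:
R1 ← R1 / (1/10).
R2 ← R2 + 12/5·R1.
R3 ← R3 − 1/2·R1.
R4 ← R4 − 13/10·R1.
R2 ← R2 / (-53/5).
R1 ← R1 + 4·R2.
R3 ← R3 − 9/2·R2.
R4 ← R4 − 4·R2.
R3 ← R3 / (-8279/1060).
R1 ← R1 − 37/53·R3.
R2 ← R2 − 151/106·R3.
R4 ← R4 + 344/265·R3.
R4 ← R4 / (-1639371/82790).
R1 ← R1 − 45024/8279·R4.
R2 ← R2 + 33878/8279·R4.
R3 ← R3 + 20190/8279·R4.
Reading off the reduced rows gives x_1 = 3, x_2 = 2, x_3 = 4, x_4 = 3.

x_1 = 3, x_2 = 2, x_3 = 4, x_4 = 3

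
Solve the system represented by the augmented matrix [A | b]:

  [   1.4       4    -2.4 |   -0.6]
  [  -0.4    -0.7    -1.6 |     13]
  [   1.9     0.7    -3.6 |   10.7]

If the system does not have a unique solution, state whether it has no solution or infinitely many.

Row-reduce the augmented matrix:
R1 ← R1 / (7/5).
R2 ← R2 + 2/5·R1.
R3 ← R3 − 19/10·R1.
R2 ← R2 / (31/70).
R1 ← R1 − 20/7·R2.
R3 ← R3 + 331/70·R2.
R3 ← R3 / (-3836/155).
R1 ← R1 − 404/31·R3.
R2 ← R2 + 160/31·R3.
Reading off the reduced rows gives x_1 = -5, x_2 = -2, x_3 = -6.

x_1 = -5, x_2 = -2, x_3 = -6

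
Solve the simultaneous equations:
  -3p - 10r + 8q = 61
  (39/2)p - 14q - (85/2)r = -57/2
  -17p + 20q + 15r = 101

Row-reduce:
R1 ← R1 / (-3).
R2 ← R2 − 39/2·R1.
R3 ← R3 + 17·R1.
R2 ← R2 / (38).
R1 ← R1 + 8/3·R2.
R3 ← R3 + 76/3·R2.
Row 3 reduces to 0 = 2/3, a contradiction. The system is inconsistent.

no solution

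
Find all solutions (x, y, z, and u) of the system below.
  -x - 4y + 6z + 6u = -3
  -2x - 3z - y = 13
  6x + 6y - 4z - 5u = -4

Row-reduce:
R1 ← R1 / (-1).
R2 ← R2 + 2·R1.
R3 ← R3 − 6·R1.
R2 ← R2 / (7).
R1 ← R1 − 4·R2.
R3 ← R3 + 18·R2.
R3 ← R3 / (-46/7).
R1 ← R1 − 18/7·R3.
R2 ← R2 + 15/7·R3.
Rank is 3 with 4 unknowns, leaving u free.

infinitely many solutions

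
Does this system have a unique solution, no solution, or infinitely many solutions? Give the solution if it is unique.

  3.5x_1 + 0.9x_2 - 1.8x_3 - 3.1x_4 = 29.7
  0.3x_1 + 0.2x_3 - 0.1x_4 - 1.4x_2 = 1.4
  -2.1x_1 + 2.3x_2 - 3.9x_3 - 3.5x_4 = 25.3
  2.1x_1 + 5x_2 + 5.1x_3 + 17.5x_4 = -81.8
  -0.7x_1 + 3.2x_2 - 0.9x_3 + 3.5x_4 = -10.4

Row-reduce the augmented matrix:
R1 ← R1 / (7/2).
R2 ← R2 − 3/10·R1.
R3 ← R3 + 21/10·R1.
R4 ← R4 − 21/10·R1.
R5 ← R5 + 7/10·R1.
R2 ← R2 / (-517/350).
R1 ← R1 − 9/35·R2.
R3 ← R3 − 71/25·R2.
R4 ← R4 − 223/50·R2.
R5 ← R5 − 169/50·R2.
R3 ← R3 / (-4445/1034).
R1 ← R1 + 234/517·R3.
R2 ← R2 + 124/517·R3.
R4 ← R4 − 37481/5170·R3.
R5 ← R5 + 2323/5170·R3.
R4 ← R4 / (1262199/111125).
R1 ← R1 + 7247/22225·R4.
R2 ← R2 − 3758/22225·R4.
R3 ← R3 − 26064/22225·R4.
R5 ← R5 − 420733/111125·R4.
R5 reduces to 0 = 0, so the extra equation is consistent.
Reading off the reduced rows gives x_1 = 3, x_2 = -1, x_3 = -6, x_4 = -3.

x_1 = 3, x_2 = -1, x_3 = -6, x_4 = -3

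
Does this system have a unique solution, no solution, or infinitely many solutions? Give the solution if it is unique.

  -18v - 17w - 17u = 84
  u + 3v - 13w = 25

Row-reduce:
R1 ← R1 / (-17).
R2 ← R2 − 1·R1.
R2 ← R2 / (33/17).
R1 ← R1 − 18/17·R2.
Rank is 2 with 3 unknowns, leaving w free.

infinitely many solutions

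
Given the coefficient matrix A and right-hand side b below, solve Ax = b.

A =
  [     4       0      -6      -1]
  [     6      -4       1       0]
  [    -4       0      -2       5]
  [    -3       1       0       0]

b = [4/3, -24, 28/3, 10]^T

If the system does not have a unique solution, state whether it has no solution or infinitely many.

Row-reduce the augmented matrix:
R1 ← R1 / (4).
R2 ← R2 − 6·R1.
R3 ← R3 + 4·R1.
R4 ← R4 + 3·R1.
R2 ← R2 / (-4).
R4 ← R4 − 1·R2.
R3 ← R3 / (-8).
R1 ← R1 + 3/2·R3.
R2 ← R2 + 5/2·R3.
R4 ← R4 + 2·R3.
R4 ← R4 / (-11/8).
R1 ← R1 + 1·R4.
R2 ← R2 + 13/8·R4.
R3 ← R3 + 1/2·R4.
Reading off the reduced rows gives x_1 = -3, x_2 = 1, x_3 = -2, x_4 = -4/3.

x_1 = -3, x_2 = 1, x_3 = -2, x_4 = -4/3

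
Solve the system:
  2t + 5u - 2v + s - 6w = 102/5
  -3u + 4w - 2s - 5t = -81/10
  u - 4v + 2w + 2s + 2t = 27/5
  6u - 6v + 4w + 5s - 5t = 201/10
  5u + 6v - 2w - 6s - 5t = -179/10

Row-reduce the augmented matrix:
R1 ← R1 / (5).
R2 ← R2 + 3·R1.
R3 ← R3 − 1·R1.
R4 ← R4 − 6·R1.
R5 ← R5 − 5·R1.
R2 ← R2 / (-6/5).
R1 ← R1 + 2/5·R2.
R3 ← R3 + 18/5·R2.
R4 ← R4 + 18/5·R2.
R5 ← R5 − 8·R2.
R3 ← R3 / (2).
R1 ← R1 + 4/3·R3.
R2 ← R2 + 1/3·R3.
R4 ← R4 − 10·R3.
R5 ← R5 − 20/3·R3.
R4 ← R4 / (-22).
R1 ← R1 − 14/3·R4.
R2 ← R2 − 13/6·R4.
R3 ← R3 − 3·R4.
R5 ← R5 + 109/3·R4.
R5 ← R5 / (1655/66).
R1 ← R1 + 86/33·R5.
R2 ← R2 + 89/132·R5.
R3 ← R3 + 20/11·R5.
R4 ← R4 − 61/22·R5.
Reading off the reduced rows gives u = -2/5, v = -5/2, w = -3, s = 12/5, t = -3/2.

u = -2/5, v = -5/2, w = -3, s = 12/5, t = -3/2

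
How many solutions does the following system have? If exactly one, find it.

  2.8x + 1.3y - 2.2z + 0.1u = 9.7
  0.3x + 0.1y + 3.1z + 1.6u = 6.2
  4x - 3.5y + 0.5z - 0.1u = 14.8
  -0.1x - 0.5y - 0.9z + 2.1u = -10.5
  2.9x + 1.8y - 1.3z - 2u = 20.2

x = 5, y = 2, z = 3, u = -3

Row-reduce the augmented matrix:
R1 ← R1 / (14/5).
R2 ← R2 − 3/10·R1.
R3 ← R3 − 4·R1.
R4 ← R4 + 1/10·R1.
R5 ← R5 − 29/10·R1.
R2 ← R2 / (-11/280).
R1 ← R1 − 13/28·R2.
R3 ← R3 + 75/14·R2.
R4 ← R4 + 127/280·R2.
R5 ← R5 − 127/280·R2.
R3 ← R3 / (-9927/22).
R1 ← R1 − 425/11·R3.
R2 ← R2 + 934/11·R3.
R4 ← R4 + 2172/55·R3.
R5 ← R5 − 2172/55·R3.
R4 ← R4 / (453823/165450).
R1 ← R1 − 2389/9927·R4.
R2 ← R2 − 18479/49635·R4.
R3 ← R3 − 23866/49635·R4.
R5 ← R5 + 453823/165450·R4.
R5 reduces to 0 = 0, so the extra equation is consistent.
Reading off the reduced rows gives x = 5, y = 2, z = 3, u = -3.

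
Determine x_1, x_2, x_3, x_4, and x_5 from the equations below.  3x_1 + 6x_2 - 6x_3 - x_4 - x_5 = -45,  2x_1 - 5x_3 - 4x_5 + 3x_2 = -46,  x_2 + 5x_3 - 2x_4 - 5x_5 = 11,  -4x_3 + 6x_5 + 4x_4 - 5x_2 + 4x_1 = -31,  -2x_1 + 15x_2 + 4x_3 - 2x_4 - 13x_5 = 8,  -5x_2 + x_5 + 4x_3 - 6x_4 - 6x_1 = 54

x_1 = -6, x_2 = 1, x_3 = 5, x_4 = 0, x_5 = 3

Row-reduce the augmented matrix:
R1 ← R1 / (3).
R2 ← R2 − 2·R1.
R4 ← R4 − 4·R1.
R5 ← R5 + 2·R1.
R6 ← R6 + 6·R1.
R2 ← R2 / (-1).
R1 ← R1 − 2·R2.
R3 ← R3 − 1·R2.
R4 ← R4 + 13·R2.
R5 ← R5 − 19·R2.
R6 ← R6 − 7·R2.
R3 ← R3 / (4).
R1 ← R1 + 4·R3.
R2 ← R2 − 1·R3.
R4 ← R4 − 17·R3.
R5 ← R5 + 19·R3.
R6 ← R6 + 15·R3.
R4 ← R4 / (7/3).
R1 ← R1 + 1/3·R4.
R2 ← R2 + 1/3·R4.
R3 ← R3 + 1/3·R4.
R5 ← R5 − 11/3·R4.
R6 ← R6 + 25/3·R4.
R5 ← R5 / (-1763/7).
R1 ← R1 + 85/28·R5.
R2 ← R2 − 124/7·R5.
R3 ← R3 − 143/14·R5.
R4 ← R4 − 1033/28·R5.
R6 ← R6 − 1763/7·R5.
R6 reduces to 0 = 0, so the extra equation is consistent.
Reading off the reduced rows gives x_1 = -6, x_2 = 1, x_3 = 5, x_4 = 0, x_5 = 3.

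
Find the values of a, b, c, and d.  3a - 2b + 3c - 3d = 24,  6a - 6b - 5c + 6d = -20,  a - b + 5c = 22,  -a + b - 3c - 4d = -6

a = 2, b = 0, c = 4, d = -2

Row-reduce the augmented matrix:
R1 ← R1 / (3).
R2 ← R2 − 6·R1.
R3 ← R3 − 1·R1.
R4 ← R4 + 1·R1.
R2 ← R2 / (-2).
R1 ← R1 + 2/3·R2.
R3 ← R3 + 1/3·R2.
R4 ← R4 − 1/3·R2.
R3 ← R3 / (35/6).
R1 ← R1 − 14/3·R3.
R2 ← R2 − 11/2·R3.
R4 ← R4 + 23/6·R3.
R4 ← R4 / (-128/35).
R1 ← R1 + 21/5·R4.
R2 ← R2 + 177/35·R4.
R3 ← R3 + 6/35·R4.
Reading off the reduced rows gives a = 2, b = 0, c = 4, d = -2.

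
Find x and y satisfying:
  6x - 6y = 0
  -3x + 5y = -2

Row-reduce the augmented matrix:
R1 ← R1 / (6).
R2 ← R2 + 3·R1.
R2 ← R2 / (2).
R1 ← R1 + 1·R2.
Reading off the reduced rows gives x = -1, y = -1.

x = -1, y = -1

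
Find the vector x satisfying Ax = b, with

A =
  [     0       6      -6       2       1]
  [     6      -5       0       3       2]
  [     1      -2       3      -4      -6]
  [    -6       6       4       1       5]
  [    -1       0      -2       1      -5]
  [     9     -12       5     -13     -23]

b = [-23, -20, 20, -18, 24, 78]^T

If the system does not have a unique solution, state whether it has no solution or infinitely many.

Row-reduce the augmented matrix:
Swap R1 and R2.
R1 ← R1 / (6).
R3 ← R3 − 1·R1.
R4 ← R4 + 6·R1.
R5 ← R5 + 1·R1.
R6 ← R6 − 9·R1.
R2 ← R2 / (6).
R1 ← R1 + 5/6·R2.
R3 ← R3 + 7/6·R2.
R4 ← R4 − 1·R2.
R5 ← R5 + 5/6·R2.
R6 ← R6 + 9/2·R2.
R3 ← R3 / (11/6).
R1 ← R1 + 5/6·R3.
R2 ← R2 + 1·R3.
R4 ← R4 − 5·R3.
R5 ← R5 + 17/6·R3.
R6 ← R6 − 1/2·R3.
R4 ← R4 / (491/33).
R1 ← R1 + 12/11·R4.
R2 ← R2 + 21/11·R4.
R3 ← R3 + 74/33·R4.
R5 ← R5 + 151/33·R4.
R6 ← R6 + 491/33·R4.
R5 ← R5 / (-6643/982).
R1 ← R1 + 579/982·R5.
R2 ← R2 + 77/491·R5.
R3 ← R3 − 201/982·R5.
R4 ← R4 − 778/491·R5.
R6 reduces to 0 = 0, so the extra equation is consistent.
Reading off the reduced rows gives x_1 = -6, x_2 = -5, x_3 = -2, x_4 = -1, x_5 = -3.

x_1 = -6, x_2 = -5, x_3 = -2, x_4 = -1, x_5 = -3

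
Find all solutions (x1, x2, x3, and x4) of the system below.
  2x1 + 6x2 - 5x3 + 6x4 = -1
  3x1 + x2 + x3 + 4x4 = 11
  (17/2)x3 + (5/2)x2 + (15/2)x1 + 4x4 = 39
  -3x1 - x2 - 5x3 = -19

no solution

Row-reduce:
R1 ← R1 / (2).
R2 ← R2 − 3·R1.
R3 ← R3 − 15/2·R1.
R4 ← R4 + 3·R1.
R2 ← R2 / (-8).
R1 ← R1 − 3·R2.
R3 ← R3 + 20·R2.
R4 ← R4 − 8·R2.
R3 ← R3 / (6).
R1 ← R1 − 11/16·R3.
R2 ← R2 + 17/16·R3.
R4 ← R4 + 4·R3.
Row 4 reduces to 0 = -1/3, a contradiction. The system is inconsistent.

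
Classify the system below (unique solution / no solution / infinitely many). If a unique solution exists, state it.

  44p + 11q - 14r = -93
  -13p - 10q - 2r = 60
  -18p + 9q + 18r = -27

Row-reduce:
R1 ← R1 / (44).
R2 ← R2 + 13·R1.
R3 ← R3 + 18·R1.
R2 ← R2 / (-27/4).
R1 ← R1 − 1/4·R2.
R3 ← R3 − 27/2·R2.
Rank is 2 with 3 unknowns, leaving r free.

infinitely many solutions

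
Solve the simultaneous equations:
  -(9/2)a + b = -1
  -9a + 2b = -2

infinitely many solutions

Row-reduce:
R1 ← R1 / (-9/2).
R2 ← R2 + 9·R1.
Rank is 1 with 2 unknowns, leaving b free.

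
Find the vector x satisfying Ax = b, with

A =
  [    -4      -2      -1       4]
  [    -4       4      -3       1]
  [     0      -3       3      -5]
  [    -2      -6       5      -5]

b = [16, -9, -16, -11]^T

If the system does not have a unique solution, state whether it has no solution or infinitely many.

Row-reduce the augmented matrix:
R1 ← R1 / (-4).
R2 ← R2 + 4·R1.
R4 ← R4 + 2·R1.
R2 ← R2 / (6).
R1 ← R1 − 1/2·R2.
R3 ← R3 + 3·R2.
R4 ← R4 + 5·R2.
R3 ← R3 / (2).
R1 ← R1 − 5/12·R3.
R2 ← R2 + 1/3·R3.
R4 ← R4 − 23/6·R3.
R4 ← R4 / (71/24).
R1 ← R1 − 29/48·R4.
R2 ← R2 + 19/12·R4.
R3 ← R3 + 13/4·R4.
Reading off the reduced rows gives x_1 = 1, x_2 = -1, x_3 = 2, x_4 = 5.

x_1 = 1, x_2 = -1, x_3 = 2, x_4 = 5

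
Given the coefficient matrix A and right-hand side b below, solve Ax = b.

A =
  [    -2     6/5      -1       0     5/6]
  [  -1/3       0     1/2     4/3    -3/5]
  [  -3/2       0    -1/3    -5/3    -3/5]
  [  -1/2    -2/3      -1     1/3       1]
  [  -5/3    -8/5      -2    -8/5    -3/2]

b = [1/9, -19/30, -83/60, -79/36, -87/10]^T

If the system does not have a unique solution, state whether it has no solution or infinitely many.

Row-reduce the augmented matrix:
R1 ← R1 / (-2).
R2 ← R2 + 1/3·R1.
R3 ← R3 + 3/2·R1.
R4 ← R4 + 1/2·R1.
R5 ← R5 + 5/3·R1.
R2 ← R2 / (-1/5).
R1 ← R1 + 3/5·R2.
R3 ← R3 + 9/10·R2.
R4 ← R4 + 29/30·R2.
R5 ← R5 + 13/5·R2.
R3 ← R3 / (-31/12).
R1 ← R1 + 3/2·R3.
R2 ← R2 + 10/3·R3.
R4 ← R4 + 143/36·R3.
R5 ← R5 + 59/6·R3.
R4 ← R4 / (176/31).
R1 ← R1 − 14/31·R4.
R2 ← R2 − 100/31·R4.
R3 ← R3 − 92/31·R4.
R5 ← R5 − 4766/465·R4.
R5 ← R5 / (-937163/356400).
R1 ← R1 − 11653/23760·R5.
R2 ← R2 − 809/2376·R5.
R3 ← R3 + 16699/11880·R5.
R4 ← R4 − 9491/47520·R5.
Reading off the reduced rows gives x_1 = 1/2, x_2 = 5/3, x_3 = 2, x_4 = -1/2, x_5 = 4/3.

x_1 = 1/2, x_2 = 5/3, x_3 = 2, x_4 = -1/2, x_5 = 4/3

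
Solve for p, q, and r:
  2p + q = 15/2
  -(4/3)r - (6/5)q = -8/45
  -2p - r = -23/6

p = 11/4, q = 2, r = -5/3

Row-reduce the augmented matrix:
R1 ← R1 / (2).
R3 ← R3 + 2·R1.
R2 ← R2 / (-6/5).
R1 ← R1 − 1/2·R2.
R3 ← R3 − 1·R2.
R3 ← R3 / (-19/9).
R1 ← R1 + 5/9·R3.
R2 ← R2 − 10/9·R3.
Reading off the reduced rows gives p = 11/4, q = 2, r = -5/3.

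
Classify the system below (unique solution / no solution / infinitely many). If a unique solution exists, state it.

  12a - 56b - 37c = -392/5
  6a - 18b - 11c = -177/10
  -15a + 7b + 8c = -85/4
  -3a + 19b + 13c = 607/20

Row-reduce the augmented matrix:
R1 ← R1 / (12).
R2 ← R2 − 6·R1.
R3 ← R3 + 15·R1.
R4 ← R4 + 3·R1.
R2 ← R2 / (10).
R1 ← R1 + 14/3·R2.
R3 ← R3 + 63·R2.
R4 ← R4 − 5·R2.
R3 ← R3 / (9).
R1 ← R1 − 5/12·R3.
R2 ← R2 − 3/4·R3.
R4 reduces to 0 = 0, so the extra equation is consistent.
Reading off the reduced rows gives a = 11/4, b = 4/5, c = 9/5.

a = 11/4, b = 4/5, c = 9/5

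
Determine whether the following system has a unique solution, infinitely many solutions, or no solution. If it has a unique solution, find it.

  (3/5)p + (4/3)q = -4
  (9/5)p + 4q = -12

infinitely many solutions

Row-reduce:
R1 ← R1 / (3/5).
R2 ← R2 − 9/5·R1.
Rank is 1 with 2 unknowns, leaving q free.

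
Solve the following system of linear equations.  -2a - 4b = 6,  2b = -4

a = 1, b = -2

Row-reduce the augmented matrix:
R1 ← R1 / (-2).
R2 ← R2 / (2).
R1 ← R1 − 2·R2.
Reading off the reduced rows gives a = 1, b = -2.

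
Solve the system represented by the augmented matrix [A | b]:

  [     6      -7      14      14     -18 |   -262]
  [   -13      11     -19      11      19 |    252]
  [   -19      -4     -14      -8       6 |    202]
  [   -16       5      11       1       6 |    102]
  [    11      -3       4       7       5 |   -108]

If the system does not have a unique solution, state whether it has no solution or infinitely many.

x_1 = -6, x_2 = 6, x_3 = -4, x_4 = -4, x_5 = 4

Row-reduce the augmented matrix:
R1 ← R1 / (6).
R2 ← R2 + 13·R1.
R3 ← R3 + 19·R1.
R4 ← R4 + 16·R1.
R5 ← R5 − 11·R1.
R2 ← R2 / (-25/6).
R1 ← R1 + 7/6·R2.
R3 ← R3 + 157/6·R2.
R4 ← R4 + 41/3·R2.
R5 ← R5 − 59/6·R2.
R3 ← R3 / (-1021/25).
R1 ← R1 + 21/25·R3.
R2 ← R2 + 68/25·R3.
R4 ← R4 − 279/25·R3.
R5 ← R5 − 127/25·R3.
R4 ← R4 / (-161566/1021).
R1 ← R1 + 4746/1021·R4.
R2 ← R2 − 5052/1021·R4.
R3 ← R3 − 5581/1021·R4.
R5 ← R5 − 52185/1021·R4.
R5 ← R5 / (2308191/161566).
R1 ← R1 + 18293/80783·R5.
R2 ← R2 − 97498/80783·R5.
R3 ← R3 + 49641/161566·R5.
R4 ← R4 + 44909/161566·R5.
Reading off the reduced rows gives x_1 = -6, x_2 = 6, x_3 = -4, x_4 = -4, x_5 = 4.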